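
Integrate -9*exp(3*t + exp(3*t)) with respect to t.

-3*exp(exp(3*t)) + C

Let u = exp(3*t), so du = (3*exp(3*t)) dt.
Rewriting, the integral becomes -3·∫ e^u du = -3·e^u.
Substituting back, u = exp(3*t).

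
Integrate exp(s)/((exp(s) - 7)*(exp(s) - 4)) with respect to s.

log(exp(s) - 7)/3 - log(exp(s) - 4)/3 + C

Let u = e^s, du = e^s ds.
The integral becomes ∫ du/((u-4)(u-7)); decompose into partial fractions.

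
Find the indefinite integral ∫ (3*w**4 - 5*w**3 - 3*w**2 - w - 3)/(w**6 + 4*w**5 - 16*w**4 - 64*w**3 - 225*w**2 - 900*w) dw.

log(w)/300 + 389*log(w - 5)/5100 + 347*log(w + 4)/300 - 2427*log(w + 5)/1700 + 122*log(w**2 + 9)/1275 + 91*atan(w/3)/2550 + C

Factor the denominator: w*(w - 5)*(w + 4)*(w + 5)*(w**2 + 9).
Partial-fraction decomposition: (488*w + 273)/(2550*(w**2 + 9)) - 2427/(1700*(w + 5)) + 347/(300*(w + 4)) + 389/(5100*(w - 5)) + 1/(300*w).
Integrate each term; A/(w−a) gives A·log|w−a|; the (Bw+D)/(w²+p²) term gives a log and an atan.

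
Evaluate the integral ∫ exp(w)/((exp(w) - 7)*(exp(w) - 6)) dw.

Let u = e^w, du = e^w dw.
The integral becomes ∫ du/((u-7)(u-6)); decompose into partial fractions.

log(exp(w) - 7) - log(exp(w) - 6) + C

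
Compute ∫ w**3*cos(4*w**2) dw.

Let u = w², du = 2w dw; rewrite as (1/2)∫ u^1·cos(4u) du.
Now integrate by parts 1 time.

w**2*sin(4*w**2)/8 + cos(4*w**2)/32 + C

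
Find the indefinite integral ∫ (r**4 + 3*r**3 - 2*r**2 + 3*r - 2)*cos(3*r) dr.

Use integration by parts with u = r**4 + 3*r**3 - 2*r**2 + 3*r - 2, dv = cos(3*r) dr, so v = sin(3*r)/3.
Apply parts 4 times (tabular method): alternate signs, differentiate u down to 0, integrate dv up.

r**4*sin(3*r)/3 + r**3*sin(3*r) + 4*r**3*cos(3*r)/9 - 10*r**2*sin(3*r)/9 + r**2*cos(3*r) + r*sin(3*r)/3 - 20*r*cos(3*r)/27 - 34*sin(3*r)/81 + cos(3*r)/9 + C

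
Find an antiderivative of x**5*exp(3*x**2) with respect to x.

Let u = x², du = 2x dx; rewrite as (1/2)∫ u^2·exp(3u) du.
Now integrate by parts 2 times.

(9*x**4 - 6*x**2 + 2)*exp(3*x**2)/54 + C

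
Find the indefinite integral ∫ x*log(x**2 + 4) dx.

Let u = x**2 + 4, so du = (2*x) dx.
The integral becomes (1/2)·∫ log(u) du; integrate by parts with u′=log(u), dv′=du.

x**2*log(x**2 + 4)/2 - x**2/2 + 2*log(x**2 + 4) + C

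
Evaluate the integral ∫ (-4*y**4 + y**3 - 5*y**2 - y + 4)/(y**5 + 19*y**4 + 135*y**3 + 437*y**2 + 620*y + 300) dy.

-log(y + 1)/16 + 43*log(y + 2)/18 + 39193*log(y + 5)/144 - 557*log(y + 6)/2 + 2741/(12*y + 60) + C

Factor the denominator: (y + 1)*(y + 2)*(y + 5)**2*(y + 6).
Partial-fraction decomposition: -557/(2*(y + 6)) + 39193/(144*(y + 5)) - 2741/(12*(y + 5)**2) + 43/(18*(y + 2)) - 1/(16*(y + 1)).
Integrate each term; A/(y−a) gives A·log|y−a|; A/(y−a)² gives −A/(y−a).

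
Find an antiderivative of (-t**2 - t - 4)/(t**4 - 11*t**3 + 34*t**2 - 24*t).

Factor the denominator: t*(t - 6)*(t - 4)*(t - 1).
Partial-fraction decomposition: -2/(5*(t - 1)) + 1/(t - 4) - 23/(30*(t - 6)) + 1/(6*t).
Integrate each term: A/(t−a) contributes A·log|t−a|.

log(t)/6 - 23*log(t - 6)/30 + log(t - 4) - 2*log(t - 1)/5 + C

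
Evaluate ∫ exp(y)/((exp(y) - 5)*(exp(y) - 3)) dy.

Let u = e^y, du = e^y dy.
The integral becomes ∫ du/((u-5)(u-3)); decompose into partial fractions.

log(exp(y) - 5)/2 - log(exp(y) - 3)/2 + C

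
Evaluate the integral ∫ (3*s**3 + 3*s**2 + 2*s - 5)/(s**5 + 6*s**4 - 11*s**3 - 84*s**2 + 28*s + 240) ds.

109*log(s - 3)/280 - 5*log(s - 2)/24 - 7*log(s + 2)/40 + 157*log(s + 4)/84 - 15*log(s + 5)/8 + C

Factor the denominator: (s - 3)*(s - 2)*(s + 2)*(s + 4)*(s + 5).
Partial-fraction decomposition: -15/(8*(s + 5)) + 157/(84*(s + 4)) - 7/(40*(s + 2)) - 5/(24*(s - 2)) + 109/(280*(s - 3)).
Integrate each term: A/(s−a) contributes A·log|s−a|.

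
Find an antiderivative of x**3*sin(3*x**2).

-x**2*cos(3*x**2)/6 + sin(3*x**2)/18 + C

Let u = x², du = 2x dx; rewrite as (1/2)∫ u^1·sin(3u) du.
Now integrate by parts 1 time.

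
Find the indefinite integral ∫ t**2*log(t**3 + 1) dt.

Let u = t**3 + 1, so du = (3*t**2) dt.
The integral becomes (1/3)·∫ log(u) du; integrate by parts with u′=log(u), dv′=du.

t**3*log(t**3 + 1)/3 - t**3/3 + log(t**3 + 1)/3 + C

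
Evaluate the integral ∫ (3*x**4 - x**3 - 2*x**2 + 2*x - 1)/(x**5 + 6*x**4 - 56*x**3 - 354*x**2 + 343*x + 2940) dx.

6775*log(x - 7)/7392 - 29*log(x - 3)/320 + 113*log(x + 4)/33 - 1939*log(x + 5)/192 + 7433*log(x + 7)/840 + C

Factor the denominator: (x - 7)*(x - 3)*(x + 4)*(x + 5)*(x + 7).
Partial-fraction decomposition: 7433/(840*(x + 7)) - 1939/(192*(x + 5)) + 113/(33*(x + 4)) - 29/(320*(x - 3)) + 6775/(7392*(x - 7)).
Integrate each term: A/(x−a) contributes A·log|x−a|.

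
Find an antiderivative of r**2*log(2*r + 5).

r**3*log(2*r + 5)/3 - r**3/9 + 5*r**2/12 - 25*r/12 + 125*log(2*r + 5)/24 + C

Use integration by parts with u = log(2*r + 5), dv = r**2 dr.
Then du = 2/(2*r + 5) dr and v = r**3/3.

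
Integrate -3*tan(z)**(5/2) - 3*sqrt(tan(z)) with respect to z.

Let u = tan(z), so du = (tan(z)**2 + 1) dz.
Rewriting, the integral becomes -3·∫ √u du = -3·(2/3)u^(3/2).
Substituting back, u = tan(z).

-2*tan(z)**(3/2) + C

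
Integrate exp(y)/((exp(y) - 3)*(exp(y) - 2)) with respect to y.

Let u = e^y, du = e^y dy.
The integral becomes ∫ du/((u-3)(u-2)); decompose into partial fractions.

log(exp(y) - 3) - log(exp(y) - 2) + C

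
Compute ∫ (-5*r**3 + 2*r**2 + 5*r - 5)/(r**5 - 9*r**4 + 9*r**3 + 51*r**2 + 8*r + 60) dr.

Factor the denominator: (r - 6)*(r - 5)*(r + 2)*(r**2 + 1).
Partial-fraction decomposition: (739*r - 413)/(4810*(r**2 + 1)) + 33/(280*(r + 2)) + 555/(182*(r - 5)) - 983/(296*(r - 6)).
Integrate each term; A/(r−a) gives A·log|r−a|; the (Br+D)/(r²+p²) term gives a log and an atan.

-983*log(r - 6)/296 + 555*log(r - 5)/182 + 33*log(r + 2)/280 + 739*log(r**2 + 1)/9620 - 413*atan(r)/4810 + C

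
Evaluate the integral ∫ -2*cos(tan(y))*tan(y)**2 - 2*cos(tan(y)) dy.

-2*sin(tan(y)) + C

Let u = tan(y), so du = (tan(y)**2 + 1) dy.
Rewriting, the integral becomes -2·∫ cos(u) du = -2·sin(u).
Substituting back, u = tan(y).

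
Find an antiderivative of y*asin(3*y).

Use integration by parts with u = arcsin(3*y), dv = y dy.
Then du = 3/sqrt(-9*y**2 + 1) dy.

y**2*asin(3*y)/2 + y*sqrt(-9*y**2 + 1)/12 - asin(3*y)/36 + C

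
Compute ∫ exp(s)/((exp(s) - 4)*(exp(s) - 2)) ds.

log(exp(s) - 4)/2 - log(exp(s) - 2)/2 + C

Let u = e^s, du = e^s ds.
The integral becomes ∫ du/((u-4)(u-2)); decompose into partial fractions.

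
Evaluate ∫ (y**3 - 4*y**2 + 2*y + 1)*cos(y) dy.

Use integration by parts with u = y**3 - 4*y**2 + 2*y + 1, dv = cos(y) dy, so v = sin(y).
Apply parts 3 times (tabular method): alternate signs, differentiate u down to 0, integrate dv up.

y**3*sin(y) - 4*y**2*sin(y) + 3*y**2*cos(y) - 4*y*sin(y) - 8*y*cos(y) + 9*sin(y) - 4*cos(y) + C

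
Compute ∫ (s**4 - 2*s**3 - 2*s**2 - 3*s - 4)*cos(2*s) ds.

Use integration by parts with u = s**4 - 2*s**3 - 2*s**2 - 3*s - 4, dv = cos(2*s) ds, so v = sin(2*s)/2.
Apply parts 4 times (tabular method): alternate signs, differentiate u down to 0, integrate dv up.

s**4*sin(2*s)/2 - s**3*sin(2*s) + s**3*cos(2*s) - 5*s**2*sin(2*s)/2 - 3*s**2*cos(2*s)/2 - 5*s*cos(2*s)/2 - 3*sin(2*s)/4 + C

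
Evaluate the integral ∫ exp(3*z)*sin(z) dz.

3*exp(3*z)*sin(z)/10 - exp(3*z)*cos(z)/10 + C

Let I denote the integral. Integrate by parts with u = sin(z), dv = exp(3*z) dz, so v = exp(3*z)/3: I = exp(3*z)*sin(z)/3 − (1/3)·∫ exp(3*z)*cos(z) dz.
Apply parts again with u = cos(z), dv = exp(3*z) dz: ∫ exp(3*z)*cos(z) dz = exp(3*z)*cos(z)/3 + (1/3)·I. Substituting back brings back I: I = exp(3*z)*sin(z)/3 - exp(3*z)*cos(z)/9 − (1/9)·I.
Solving for I: (1 + 1/9)·I equals the remaining terms, so I = (9/10)·(exp(3*z)*sin(z)/3 - exp(3*z)*cos(z)/9).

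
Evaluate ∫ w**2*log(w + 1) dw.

w**3*log(w + 1)/3 - w**3/9 + w**2/6 - w/3 + log(w + 1)/3 + C

Use integration by parts with u = log(w + 1), dv = w**2 dw.
Then du = 1/(w + 1) dw and v = w**3/3.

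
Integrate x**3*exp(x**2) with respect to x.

(x**2 - 1)*exp(x**2)/2 + C

Let u = x², du = 2x dx; rewrite as (1/2)∫ u^1·exp(1u) du.
Now integrate by parts 1 time.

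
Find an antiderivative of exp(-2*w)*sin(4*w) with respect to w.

-exp(-2*w)*sin(4*w)/10 - exp(-2*w)*cos(4*w)/5 + C

Let I denote the integral. Integrate by parts with u = sin(4*w), dv = exp(-2*w) dw, so v = -exp(-2*w)/2: I = -exp(-2*w)*sin(4*w)/2 + 2·∫ exp(-2*w)*cos(4*w) dw.
Apply parts again with u = cos(4*w), dv = exp(-2*w) dw: ∫ exp(-2*w)*cos(4*w) dw = -exp(-2*w)*cos(4*w)/2 − 2·I. Substituting back brings back I: I = -exp(-2*w)*sin(4*w)/2 - exp(-2*w)*cos(4*w) − 4·I.
Solving for I: (1 + 4)·I equals the remaining terms, so I = (1/5)·(-exp(-2*w)*sin(4*w)/2 - exp(-2*w)*cos(4*w)).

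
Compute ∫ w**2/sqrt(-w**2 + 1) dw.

Substitute w = sin(θ), so dw = cos(θ) dθ and the radical becomes sqrt(-w**2 + 1) = cos(θ) by the Pythagorean identity.
Integrate the resulting trig expression in θ, then back-substitute θ = asin(w), sin(θ) = w, cos(θ) = sqrt(-w**2 + 1) (absorbing any constant into C).

-w*sqrt(-w**2 + 1)/2 + asin(w)/2 + C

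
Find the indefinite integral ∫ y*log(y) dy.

Use integration by parts with u = log(y), dv = y dy.
Then du = 1/y dy and v = y**2/2.

y**2*log(y)/2 - y**2/4 + C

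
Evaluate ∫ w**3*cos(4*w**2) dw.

Let u = w², du = 2w dw; rewrite as (1/2)∫ u^1·cos(4u) du.
Now integrate by parts 1 time.

w**2*sin(4*w**2)/8 + cos(4*w**2)/32 + C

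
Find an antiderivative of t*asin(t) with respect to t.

Use integration by parts with u = arcsin(t), dv = t dt.
Then du = 1/sqrt(-t**2 + 1) dt.

t**2*asin(t)/2 + t*sqrt(-t**2 + 1)/4 - asin(t)/4 + C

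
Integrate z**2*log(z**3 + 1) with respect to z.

z**3*log(z**3 + 1)/3 - z**3/3 + log(z**3 + 1)/3 + C

Let u = z**3 + 1, so du = (3*z**2) dz.
The integral becomes (1/3)·∫ log(u) du; integrate by parts with u′=log(u), dv′=du.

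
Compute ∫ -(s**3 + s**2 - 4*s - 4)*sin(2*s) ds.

Use integration by parts with u = s**3 + s**2 - 4*s - 4, dv = -sin(2*s) ds, so v = cos(2*s)/2.
Apply parts 3 times (tabular method): alternate signs, differentiate u down to 0, integrate dv up.

s**3*cos(2*s)/2 - 3*s**2*sin(2*s)/4 + s**2*cos(2*s)/2 - s*sin(2*s)/2 - 11*s*cos(2*s)/4 + 11*sin(2*s)/8 - 9*cos(2*s)/4 + C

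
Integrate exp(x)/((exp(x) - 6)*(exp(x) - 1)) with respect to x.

Let u = e^x, du = e^x dx.
The integral becomes ∫ du/((u-1)(u-6)); decompose into partial fractions.

log(exp(x) - 6)/5 - log(exp(x) - 1)/5 + C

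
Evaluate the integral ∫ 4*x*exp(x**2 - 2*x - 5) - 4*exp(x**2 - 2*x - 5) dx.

Let u = x**2 - 2*x - 5, so du = (2*x - 2) dx.
Rewriting, the integral becomes 2·∫ e^u du = 2·e^u.
Substituting back, u = x**2 - 2*x - 5.

2*exp(x**2 - 2*x - 5) + C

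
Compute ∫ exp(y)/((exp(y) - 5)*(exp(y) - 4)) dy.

Let u = e^y, du = e^y dy.
The integral becomes ∫ du/((u-4)(u-5)); decompose into partial fractions.

log(exp(y) - 5) - log(exp(y) - 4) + C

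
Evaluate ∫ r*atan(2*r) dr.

Use integration by parts with u = arctan(2*r), dv = r dr.
Then du = 2/(4*r**2 + 1) dr.

r**2*atan(2*r)/2 - r/4 + atan(2*r)/8 + C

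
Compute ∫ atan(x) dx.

x*atan(x) - log(x**2 + 1)/2 + C

Use integration by parts with u = arctan(x), dv = dx.
Then du = 1/(x**2 + 1) dx.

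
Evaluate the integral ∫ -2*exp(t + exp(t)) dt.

Let u = exp(t), so du = (exp(t)) dt.
Rewriting, the integral becomes -2·∫ e^u du = -2·e^u.
Substituting back, u = exp(t).

-2*exp(exp(t)) + C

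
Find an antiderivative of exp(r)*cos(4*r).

4*exp(r)*sin(4*r)/17 + exp(r)*cos(4*r)/17 + C

Let I denote the integral. Integrate by parts with u = cos(4*r), dv = exp(r) dr, so v = exp(r): I = exp(r)*cos(4*r) + 4·∫ exp(r)*sin(4*r) dr.
Apply parts again with u = sin(4*r), dv = exp(r) dr: ∫ exp(r)*sin(4*r) dr = exp(r)*sin(4*r) − 4·I. Substituting back brings back I: I = 4*exp(r)*sin(4*r) + exp(r)*cos(4*r) − 16·I.
Solving for I: (1 + 16)·I equals the remaining terms, so I = (1/17)·(4*exp(r)*sin(4*r) + exp(r)*cos(4*r)).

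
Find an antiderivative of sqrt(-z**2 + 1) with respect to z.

Substitute z = sin(θ), so dz = cos(θ) dθ and the radical becomes sqrt(-z**2 + 1) = cos(θ) by the Pythagorean identity.
Integrate the resulting trig expression in θ, then back-substitute θ = asin(z), sin(θ) = z, cos(θ) = sqrt(-z**2 + 1) (absorbing any constant into C).

z*sqrt(-z**2 + 1)/2 + asin(z)/2 + C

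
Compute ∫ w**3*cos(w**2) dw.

Let u = w², du = 2w dw; rewrite as (1/2)∫ u^1·cos(1u) du.
Now integrate by parts 1 time.

w**2*sin(w**2)/2 + cos(w**2)/2 + C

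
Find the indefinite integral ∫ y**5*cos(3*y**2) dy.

Let u = y², du = 2y dy; rewrite as (1/2)∫ u^2·cos(3u) du.
Now integrate by parts 2 times.

y**4*sin(3*y**2)/6 + y**2*cos(3*y**2)/9 - sin(3*y**2)/27 + C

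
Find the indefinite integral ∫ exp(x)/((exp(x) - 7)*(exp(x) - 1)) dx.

Let u = e^x, du = e^x dx.
The integral becomes ∫ du/((u-1)(u-7)); decompose into partial fractions.

log(exp(x) - 7)/6 - log(exp(x) - 1)/6 + C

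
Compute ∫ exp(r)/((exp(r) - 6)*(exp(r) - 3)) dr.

Let u = e^r, du = e^r dr.
The integral becomes ∫ du/((u-3)(u-6)); decompose into partial fractions.

log(exp(r) - 6)/3 - log(exp(r) - 3)/3 + C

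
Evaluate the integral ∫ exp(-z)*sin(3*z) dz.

-exp(-z)*sin(3*z)/10 - 3*exp(-z)*cos(3*z)/10 + C

Let I denote the integral. Integrate by parts with u = sin(3*z), dv = exp(-z) dz, so v = -exp(-z): I = -exp(-z)*sin(3*z) + 3·∫ exp(-z)*cos(3*z) dz.
Apply parts again with u = cos(3*z), dv = exp(-z) dz: ∫ exp(-z)*cos(3*z) dz = -exp(-z)*cos(3*z) − 3·I. Substituting back brings back I: I = -exp(-z)*sin(3*z) - 3*exp(-z)*cos(3*z) − 9·I.
Solving for I: (1 + 9)·I equals the remaining terms, so I = (1/10)·(-exp(-z)*sin(3*z) - 3*exp(-z)*cos(3*z)).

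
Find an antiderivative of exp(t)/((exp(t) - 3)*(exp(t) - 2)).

log(exp(t) - 3) - log(exp(t) - 2) + C

Let u = e^t, du = e^t dt.
The integral becomes ∫ du/((u-2)(u-3)); decompose into partial fractions.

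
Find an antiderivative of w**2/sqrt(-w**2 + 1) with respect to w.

Substitute w = sin(θ), so dw = cos(θ) dθ and the radical becomes sqrt(-w**2 + 1) = cos(θ) by the Pythagorean identity.
Integrate the resulting trig expression in θ, then back-substitute θ = asin(w), sin(θ) = w, cos(θ) = sqrt(-w**2 + 1) (absorbing any constant into C).

-w*sqrt(-w**2 + 1)/2 + asin(w)/2 + C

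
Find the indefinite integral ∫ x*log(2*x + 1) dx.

x**2*log(2*x + 1)/2 - x**2/4 + x/4 - log(2*x + 1)/8 + C

Use integration by parts with u = log(2*x + 1), dv = x dx.
Then du = 2/(2*x + 1) dx and v = x**2/2.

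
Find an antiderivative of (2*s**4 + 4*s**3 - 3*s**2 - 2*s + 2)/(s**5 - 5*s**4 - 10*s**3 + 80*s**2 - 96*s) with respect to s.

Factor the denominator: s*(s - 4)*(s - 3)*(s - 2)*(s + 4).
Partial-fraction decomposition: 109/(672*(s + 4)) + 25/(12*(s - 2)) - 239/(21*(s - 3)) + 357/(32*(s - 4)) - 1/(48*s).
Integrate each term: A/(s−a) contributes A·log|s−a|.

-log(s)/48 + 357*log(s - 4)/32 - 239*log(s - 3)/21 + 25*log(s - 2)/12 + 109*log(s + 4)/672 + C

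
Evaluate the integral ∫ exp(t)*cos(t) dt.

Let I denote the integral. Integrate by parts with u = cos(t), dv = exp(t) dt, so v = exp(t): I = exp(t)*cos(t) + ∫ exp(t)*sin(t) dt.
Apply parts again with u = sin(t), dv = exp(t) dt: ∫ exp(t)*sin(t) dt = exp(t)*sin(t) − I. Substituting back brings back I: I = exp(t)*sin(t) + exp(t)*cos(t) − I.
Solving for I: (1 + 1)·I equals the remaining terms, so I = (1/2)·(exp(t)*sin(t) + exp(t)*cos(t)).

exp(t)*sin(t)/2 + exp(t)*cos(t)/2 + C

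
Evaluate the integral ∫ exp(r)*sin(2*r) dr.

exp(r)*sin(2*r)/5 - 2*exp(r)*cos(2*r)/5 + C

Let I denote the integral. Integrate by parts with u = sin(2*r), dv = exp(r) dr, so v = exp(r): I = exp(r)*sin(2*r) − 2·∫ exp(r)*cos(2*r) dr.
Apply parts again with u = cos(2*r), dv = exp(r) dr: ∫ exp(r)*cos(2*r) dr = exp(r)*cos(2*r) + 2·I. Substituting back brings back I: I = exp(r)*sin(2*r) - 2*exp(r)*cos(2*r) − 4·I.
Solving for I: (1 + 4)·I equals the remaining terms, so I = (1/5)·(exp(r)*sin(2*r) - 2*exp(r)*cos(2*r)).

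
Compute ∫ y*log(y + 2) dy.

Use integration by parts with u = log(y + 2), dv = y dy.
Then du = 1/(y + 2) dy and v = y**2/2.

y**2*log(y + 2)/2 - y**2/4 + y - 2*log(y + 2) + C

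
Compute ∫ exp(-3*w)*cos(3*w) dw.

Let I denote the integral. Integrate by parts with u = cos(3*w), dv = exp(-3*w) dw, so v = -exp(-3*w)/3: I = -exp(-3*w)*cos(3*w)/3 − ∫ exp(-3*w)*sin(3*w) dw.
Apply parts again with u = sin(3*w), dv = exp(-3*w) dw: ∫ exp(-3*w)*sin(3*w) dw = -exp(-3*w)*sin(3*w)/3 + I. Substituting back brings back I: I = exp(-3*w)*sin(3*w)/3 - exp(-3*w)*cos(3*w)/3 − I.
Solving for I: (1 + 1)·I equals the remaining terms, so I = (1/2)·(exp(-3*w)*sin(3*w)/3 - exp(-3*w)*cos(3*w)/3).

exp(-3*w)*sin(3*w)/6 - exp(-3*w)*cos(3*w)/6 + C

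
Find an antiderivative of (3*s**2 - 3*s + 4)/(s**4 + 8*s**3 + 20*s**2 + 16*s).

log(s)/4 + 15*log(s + 2)/4 - 4*log(s + 4) + 11/(2*s + 4) + C

Factor the denominator: s*(s + 2)**2*(s + 4).
Partial-fraction decomposition: -4/(s + 4) + 15/(4*(s + 2)) - 11/(2*(s + 2)**2) + 1/(4*s).
Integrate each term; A/(s−a) gives A·log|s−a|; A/(s−a)² gives −A/(s−a).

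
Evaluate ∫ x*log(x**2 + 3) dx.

x**2*log(x**2 + 3)/2 - x**2/2 + 3*log(x**2 + 3)/2 + C

Let u = x**2 + 3, so du = (2*x) dx.
The integral becomes (1/2)·∫ log(u) du; integrate by parts with u′=log(u), dv′=du.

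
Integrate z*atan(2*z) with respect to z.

Use integration by parts with u = arctan(2*z), dv = z dz.
Then du = 2/(4*z**2 + 1) dz.

z**2*atan(2*z)/2 - z/4 + atan(2*z)/8 + C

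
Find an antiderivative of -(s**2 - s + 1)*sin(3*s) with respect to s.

Use integration by parts with u = s**2 - s + 1, dv = -sin(3*s) ds, so v = cos(3*s)/3.
Apply parts 2 times (tabular method): alternate signs, differentiate u down to 0, integrate dv up.

s**2*cos(3*s)/3 - 2*s*sin(3*s)/9 - s*cos(3*s)/3 + sin(3*s)/9 + 7*cos(3*s)/27 + C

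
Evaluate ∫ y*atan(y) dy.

y**2*atan(y)/2 - y/2 + atan(y)/2 + C

Use integration by parts with u = arctan(y), dv = y dy.
Then du = 1/(y**2 + 1) dy.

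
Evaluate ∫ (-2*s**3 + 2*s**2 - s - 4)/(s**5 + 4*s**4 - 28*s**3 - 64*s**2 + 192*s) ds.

Factor the denominator: s*(s - 4)*(s - 2)*(s + 4)*(s + 6).
Partial-fraction decomposition: 253/(480*(s + 6)) - 5/(12*(s + 4)) + 7/(96*(s - 2)) - 13/(80*(s - 4)) - 1/(48*s).
Integrate each term: A/(s−a) contributes A·log|s−a|.

-log(s)/48 - 13*log(s - 4)/80 + 7*log(s - 2)/96 - 5*log(s + 4)/12 + 253*log(s + 6)/480 + C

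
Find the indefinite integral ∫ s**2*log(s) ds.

Use integration by parts with u = log(s), dv = s**2 ds.
Then du = 1/s ds and v = s**3/3.

s**3*log(s)/3 - s**3/9 + C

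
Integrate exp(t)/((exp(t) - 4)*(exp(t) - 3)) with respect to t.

log(exp(t) - 4) - log(exp(t) - 3) + C

Let u = e^t, du = e^t dt.
The integral becomes ∫ du/((u-4)(u-3)); decompose into partial fractions.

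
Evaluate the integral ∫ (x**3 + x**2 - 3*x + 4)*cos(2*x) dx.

Use integration by parts with u = x**3 + x**2 - 3*x + 4, dv = cos(2*x) dx, so v = sin(2*x)/2.
Apply parts 3 times (tabular method): alternate signs, differentiate u down to 0, integrate dv up.

x**3*sin(2*x)/2 + x**2*sin(2*x)/2 + 3*x**2*cos(2*x)/4 - 9*x*sin(2*x)/4 + x*cos(2*x)/2 + 7*sin(2*x)/4 - 9*cos(2*x)/8 + C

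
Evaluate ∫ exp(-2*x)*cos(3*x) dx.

3*exp(-2*x)*sin(3*x)/13 - 2*exp(-2*x)*cos(3*x)/13 + C

Let I denote the integral. Integrate by parts with u = cos(3*x), dv = exp(-2*x) dx, so v = -exp(-2*x)/2: I = -exp(-2*x)*cos(3*x)/2 − (3/2)·∫ exp(-2*x)*sin(3*x) dx.
Apply parts again with u = sin(3*x), dv = exp(-2*x) dx: ∫ exp(-2*x)*sin(3*x) dx = -exp(-2*x)*sin(3*x)/2 + (3/2)·I. Substituting back brings back I: I = 3*exp(-2*x)*sin(3*x)/4 - exp(-2*x)*cos(3*x)/2 − (9/4)·I.
Solving for I: (1 + 9/4)·I equals the remaining terms, so I = (4/13)·(3*exp(-2*x)*sin(3*x)/4 - exp(-2*x)*cos(3*x)/2).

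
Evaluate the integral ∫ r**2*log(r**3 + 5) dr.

r**3*log(r**3 + 5)/3 - r**3/3 + 5*log(r**3 + 5)/3 + C

Let u = r**3 + 5, so du = (3*r**2) dr.
The integral becomes (1/3)·∫ log(u) du; integrate by parts with u′=log(u), dv′=du.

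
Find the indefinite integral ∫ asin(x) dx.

Use integration by parts with u = arcsin(x), dv = dx.
Then du = 1/sqrt(-x**2 + 1) dx.

x*asin(x) + sqrt(-x**2 + 1) + C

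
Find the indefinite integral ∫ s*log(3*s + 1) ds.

Use integration by parts with u = log(3*s + 1), dv = s ds.
Then du = 3/(3*s + 1) ds and v = s**2/2.

s**2*log(3*s + 1)/2 - s**2/4 + s/6 - log(3*s + 1)/18 + C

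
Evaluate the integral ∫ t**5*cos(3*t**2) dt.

t**4*sin(3*t**2)/6 + t**2*cos(3*t**2)/9 - sin(3*t**2)/27 + C

Let u = t², du = 2t dt; rewrite as (1/2)∫ u^2·cos(3u) du.
Now integrate by parts 2 times.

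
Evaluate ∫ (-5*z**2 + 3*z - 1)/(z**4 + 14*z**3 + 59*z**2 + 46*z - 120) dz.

-log(z - 1)/70 + 93*log(z + 4)/10 - 47*log(z + 5)/2 + 199*log(z + 6)/14 + C

Factor the denominator: (z - 1)*(z + 4)*(z + 5)*(z + 6).
Partial-fraction decomposition: 199/(14*(z + 6)) - 47/(2*(z + 5)) + 93/(10*(z + 4)) - 1/(70*(z - 1)).
Integrate each term: A/(z−a) contributes A·log|z−a|.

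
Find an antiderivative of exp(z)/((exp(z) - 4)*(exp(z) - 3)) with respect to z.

Let u = e^z, du = e^z dz.
The integral becomes ∫ du/((u-3)(u-4)); decompose into partial fractions.

log(exp(z) - 4) - log(exp(z) - 3) + C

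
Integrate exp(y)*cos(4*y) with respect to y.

Let I denote the integral. Integrate by parts with u = cos(4*y), dv = exp(y) dy, so v = exp(y): I = exp(y)*cos(4*y) + 4·∫ exp(y)*sin(4*y) dy.
Apply parts again with u = sin(4*y), dv = exp(y) dy: ∫ exp(y)*sin(4*y) dy = exp(y)*sin(4*y) − 4·I. Substituting back brings back I: I = 4*exp(y)*sin(4*y) + exp(y)*cos(4*y) − 16·I.
Solving for I: (1 + 16)·I equals the remaining terms, so I = (1/17)·(4*exp(y)*sin(4*y) + exp(y)*cos(4*y)).

4*exp(y)*sin(4*y)/17 + exp(y)*cos(4*y)/17 + C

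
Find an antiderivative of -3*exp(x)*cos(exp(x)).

Let u = exp(x), so du = (exp(x)) dx.
Rewriting, the integral becomes -3·∫ cos(u) du = -3·sin(u).
Substituting back, u = exp(x).

-3*sin(exp(x)) + C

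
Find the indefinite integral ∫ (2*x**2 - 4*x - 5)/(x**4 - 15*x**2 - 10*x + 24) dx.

Factor the denominator: (x - 4)*(x - 1)*(x + 2)*(x + 3).
Partial-fraction decomposition: -25/(28*(x + 3)) + 11/(18*(x + 2)) + 7/(36*(x - 1)) + 11/(126*(x - 4)).
Integrate each term: A/(x−a) contributes A·log|x−a|.

11*log(x - 4)/126 + 7*log(x - 1)/36 + 11*log(x + 2)/18 - 25*log(x + 3)/28 + C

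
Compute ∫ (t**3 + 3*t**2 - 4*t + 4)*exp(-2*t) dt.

Use integration by parts with u = t**3 + 3*t**2 - 4*t + 4, dv = exp(-2*t) dt, so v = -exp(-2*t)/2.
Apply parts 3 times (tabular method): alternate signs, differentiate u down to 0, integrate dv up.

(-4*t**3 - 18*t**2 - 2*t - 17)*exp(-2*t)/8 + C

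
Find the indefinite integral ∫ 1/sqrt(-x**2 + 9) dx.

Substitute x = 3·sin(θ), so dx = 3·cos(θ) dθ and the radical becomes sqrt(-x**2 + 9) = 3·cos(θ) by the Pythagorean identity.
Integrate the resulting trig expression in θ, then back-substitute θ = asin(x/3), sin(θ) = x/3, cos(θ) = sqrt(-x**2 + 9)/3 (absorbing any constant into C).

asin(x/3) + C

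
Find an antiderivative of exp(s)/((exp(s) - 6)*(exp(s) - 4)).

Let u = e^s, du = e^s ds.
The integral becomes ∫ du/((u-6)(u-4)); decompose into partial fractions.

log(exp(s) - 6)/2 - log(exp(s) - 4)/2 + C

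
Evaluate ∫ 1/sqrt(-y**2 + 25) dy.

asin(y/5) + C

Substitute y = 5·sin(θ), so dy = 5·cos(θ) dθ and the radical becomes sqrt(-y**2 + 25) = 5·cos(θ) by the Pythagorean identity.
Integrate the resulting trig expression in θ, then back-substitute θ = asin(y/5), sin(θ) = y/5, cos(θ) = sqrt(-y**2 + 25)/5 (absorbing any constant into C).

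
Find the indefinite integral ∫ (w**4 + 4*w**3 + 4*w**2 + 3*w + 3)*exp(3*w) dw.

(27*w**4 + 72*w**3 + 36*w**2 + 57*w + 62)*exp(3*w)/81 + C

Use integration by parts with u = w**4 + 4*w**3 + 4*w**2 + 3*w + 3, dv = exp(3*w) dw, so v = exp(3*w)/3.
Apply parts 4 times (tabular method): alternate signs, differentiate u down to 0, integrate dv up.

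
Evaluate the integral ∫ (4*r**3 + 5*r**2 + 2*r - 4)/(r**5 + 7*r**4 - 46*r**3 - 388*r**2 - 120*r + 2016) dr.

Factor the denominator: (r - 7)*(r - 2)*(r + 4)*(r + 6)**2.
Partial-fraction decomposition: 3051/(5408*(r + 6)) + 175/(52*(r + 6)**2) - 47/(66*(r + 4)) - 13/(480*(r - 2)) + 1627/(9295*(r - 7)).
Integrate each term; A/(r−a) gives A·log|r−a|; A/(r−a)² gives −A/(r−a).

1627*log(r - 7)/9295 - 13*log(r - 2)/480 - 47*log(r + 4)/66 + 3051*log(r + 6)/5408 - 175/(52*r + 312) + C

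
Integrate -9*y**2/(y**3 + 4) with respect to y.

-3*log(y**3 + 4) + C

Let u = y**3 + 4, so du = (3*y**2) dy.
Rewriting, the integral becomes -3·∫ 1/u du = -3·log(u).
Substituting back, u = y**3 + 4.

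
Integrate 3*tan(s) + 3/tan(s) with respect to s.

Let u = tan(s), so du = (tan(s)**2 + 1) ds.
Rewriting, the integral becomes 3·∫ 1/u du = 3·log(u).
Substituting back, u = tan(s).

3*log(tan(s)) + C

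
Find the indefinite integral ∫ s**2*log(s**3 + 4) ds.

s**3*log(s**3 + 4)/3 - s**3/3 + 4*log(s**3 + 4)/3 + C

Let u = s**3 + 4, so du = (3*s**2) ds.
The integral becomes (1/3)·∫ log(u) du; integrate by parts with u′=log(u), dv′=du.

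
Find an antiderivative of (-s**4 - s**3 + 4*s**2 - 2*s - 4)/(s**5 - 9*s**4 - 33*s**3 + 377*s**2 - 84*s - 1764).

Factor the denominator: (s - 7)**2*(s - 3)*(s + 2)*(s + 6).
Partial-fraction decomposition: -232/(1521*(s + 6)) - 2/(405*(s + 2)) - 41/(360*(s - 3)) - 79795/(109512*(s - 7)) - 1283/(234*(s - 7)**2).
Integrate each term; A/(s−a) gives A·log|s−a|; A/(s−a)² gives −A/(s−a).

-79795*log(s - 7)/109512 - 41*log(s - 3)/360 - 2*log(s + 2)/405 - 232*log(s + 6)/1521 + 1283/(234*s - 1638) + C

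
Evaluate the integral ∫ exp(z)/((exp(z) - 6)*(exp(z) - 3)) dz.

Let u = e^z, du = e^z dz.
The integral becomes ∫ du/((u-3)(u-6)); decompose into partial fractions.

log(exp(z) - 6)/3 - log(exp(z) - 3)/3 + C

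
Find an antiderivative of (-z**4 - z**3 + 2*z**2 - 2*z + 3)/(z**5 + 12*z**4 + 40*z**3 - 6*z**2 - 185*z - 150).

-17*log(z - 2)/735 - 7*log(z + 1)/96 - 27*log(z + 3)/40 - 359*log(z + 5)/1568 - 437/(56*z + 280) + C

Factor the denominator: (z - 2)*(z + 1)*(z + 3)*(z + 5)**2.
Partial-fraction decomposition: -359/(1568*(z + 5)) + 437/(56*(z + 5)**2) - 27/(40*(z + 3)) - 7/(96*(z + 1)) - 17/(735*(z - 2)).
Integrate each term; A/(z−a) gives A·log|z−a|; A/(z−a)² gives −A/(z−a).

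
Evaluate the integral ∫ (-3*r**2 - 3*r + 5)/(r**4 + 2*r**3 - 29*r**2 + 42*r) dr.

Factor the denominator: r*(r - 3)*(r - 2)*(r + 7).
Partial-fraction decomposition: 121/(630*(r + 7)) + 13/(18*(r - 2)) - 31/(30*(r - 3)) + 5/(42*r).
Integrate each term: A/(r−a) contributes A·log|r−a|.

5*log(r)/42 - 31*log(r - 3)/30 + 13*log(r - 2)/18 + 121*log(r + 7)/630 + C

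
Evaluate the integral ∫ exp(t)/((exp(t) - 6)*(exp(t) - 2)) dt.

Let u = e^t, du = e^t dt.
The integral becomes ∫ du/((u-2)(u-6)); decompose into partial fractions.

log(exp(t) - 6)/4 - log(exp(t) - 2)/4 + C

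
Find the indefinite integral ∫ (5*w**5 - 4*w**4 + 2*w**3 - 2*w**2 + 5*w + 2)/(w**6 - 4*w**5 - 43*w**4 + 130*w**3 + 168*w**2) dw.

145*log(w)/7056 + 9382*log(w - 7)/1911 - 2107*log(w - 4)/1200 - 2*log(w + 1)/25 + 11149*log(w + 6)/5850 - 1/(84*w) + C

Factor the denominator: w**2*(w - 7)*(w - 4)*(w + 1)*(w + 6).
Partial-fraction decomposition: 11149/(5850*(w + 6)) - 2/(25*(w + 1)) - 2107/(1200*(w - 4)) + 9382/(1911*(w - 7)) + 145/(7056*w) + 1/(84*w**2).
Integrate each term; A/(w−a) gives A·log|w−a|; A/(w−a)² gives −A/(w−a).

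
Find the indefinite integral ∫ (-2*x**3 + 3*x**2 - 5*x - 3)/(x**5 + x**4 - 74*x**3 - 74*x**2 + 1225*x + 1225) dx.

Factor the denominator: (x - 7)*(x - 5)*(x + 1)*(x + 5)*(x + 7).
Partial-fraction decomposition: 865/(2016*(x + 7)) - 347/(960*(x + 5)) + 7/(1152*(x + 1)) + 203/(1440*(x - 5)) - 577/(2688*(x - 7)).
Integrate each term: A/(x−a) contributes A·log|x−a|.

-577*log(x - 7)/2688 + 203*log(x - 5)/1440 + 7*log(x + 1)/1152 - 347*log(x + 5)/960 + 865*log(x + 7)/2016 + C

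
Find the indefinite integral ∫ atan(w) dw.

w*atan(w) - log(w**2 + 1)/2 + C

Use integration by parts with u = arctan(w), dv = dw.
Then du = 1/(w**2 + 1) dw.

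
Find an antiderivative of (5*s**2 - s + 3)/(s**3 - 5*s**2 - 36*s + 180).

Factor the denominator: (s - 6)*(s - 5)*(s + 6).
Partial-fraction decomposition: 63/(44*(s + 6)) - 123/(11*(s - 5)) + 59/(4*(s - 6)).
Integrate each term: A/(s−a) contributes A·log|s−a|.

59*log(s - 6)/4 - 123*log(s - 5)/11 + 63*log(s + 6)/44 + C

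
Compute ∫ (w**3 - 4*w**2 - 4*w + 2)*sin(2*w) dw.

-w**3*cos(2*w)/2 + 3*w**2*sin(2*w)/4 + 2*w**2*cos(2*w) - 2*w*sin(2*w) + 11*w*cos(2*w)/4 - 11*sin(2*w)/8 - 2*cos(2*w) + C

Use integration by parts with u = w**3 - 4*w**2 - 4*w + 2, dv = sin(2*w) dw, so v = -cos(2*w)/2.
Apply parts 3 times (tabular method): alternate signs, differentiate u down to 0, integrate dv up.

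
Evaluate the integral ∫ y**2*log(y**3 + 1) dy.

Let u = y**3 + 1, so du = (3*y**2) dy.
The integral becomes (1/3)·∫ log(u) du; integrate by parts with u′=log(u), dv′=du.

y**3*log(y**3 + 1)/3 - y**3/3 + log(y**3 + 1)/3 + C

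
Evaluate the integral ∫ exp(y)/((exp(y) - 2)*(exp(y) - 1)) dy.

log(exp(y) - 2) - log(exp(y) - 1) + C

Let u = e^y, du = e^y dy.
The integral becomes ∫ du/((u-1)(u-2)); decompose into partial fractions.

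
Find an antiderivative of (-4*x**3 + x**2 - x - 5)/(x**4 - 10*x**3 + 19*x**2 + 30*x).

Factor the denominator: x*(x - 6)*(x - 5)*(x + 1).
Partial-fraction decomposition: -1/(42*(x + 1)) + 97/(6*(x - 5)) - 839/(42*(x - 6)) - 1/(6*x).
Integrate each term: A/(x−a) contributes A·log|x−a|.

-log(x)/6 - 839*log(x - 6)/42 + 97*log(x - 5)/6 - log(x + 1)/42 + C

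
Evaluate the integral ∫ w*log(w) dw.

Use integration by parts with u = log(w), dv = w dw.
Then du = 1/w dw and v = w**2/2.

w**2*log(w)/2 - w**2/4 + C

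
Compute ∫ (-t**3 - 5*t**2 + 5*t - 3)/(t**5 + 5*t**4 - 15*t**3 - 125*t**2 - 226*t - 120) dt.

-19*log(t - 5)/252 + log(t + 1)/3 - 25*log(t + 2)/14 + 9*log(t + 3)/4 - 13*log(t + 4)/18 + C

Factor the denominator: (t - 5)*(t + 1)*(t + 2)*(t + 3)*(t + 4).
Partial-fraction decomposition: -13/(18*(t + 4)) + 9/(4*(t + 3)) - 25/(14*(t + 2)) + 1/(3*(t + 1)) - 19/(252*(t - 5)).
Integrate each term: A/(t−a) contributes A·log|t−a|.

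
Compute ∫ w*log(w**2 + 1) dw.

Let u = w**2 + 1, so du = (2*w) dw.
The integral becomes (1/2)·∫ log(u) du; integrate by parts with u′=log(u), dv′=du.

w**2*log(w**2 + 1)/2 - w**2/2 + log(w**2 + 1)/2 + C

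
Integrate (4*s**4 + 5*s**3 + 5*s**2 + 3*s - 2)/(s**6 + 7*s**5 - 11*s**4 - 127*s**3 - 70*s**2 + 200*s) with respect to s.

-log(s)/100 + 239*log(s - 4)/972 - 5*log(s - 1)/108 - log(s + 2)/9 - 1907*log(s + 5)/24300 - 661/(270*s + 1350) + C

Factor the denominator: s*(s - 4)*(s - 1)*(s + 2)*(s + 5)**2.
Partial-fraction decomposition: -1907/(24300*(s + 5)) + 661/(270*(s + 5)**2) - 1/(9*(s + 2)) - 5/(108*(s - 1)) + 239/(972*(s - 4)) - 1/(100*s).
Integrate each term; A/(s−a) gives A·log|s−a|; A/(s−a)² gives −A/(s−a).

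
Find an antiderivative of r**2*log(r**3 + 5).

r**3*log(r**3 + 5)/3 - r**3/3 + 5*log(r**3 + 5)/3 + C

Let u = r**3 + 5, so du = (3*r**2) dr.
The integral becomes (1/3)·∫ log(u) du; integrate by parts with u′=log(u), dv′=du.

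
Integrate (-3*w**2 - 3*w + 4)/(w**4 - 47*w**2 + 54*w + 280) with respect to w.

-43*log(w - 5)/42 + 28*log(w - 4)/33 - log(w + 2)/105 + 61*log(w + 7)/330 + C

Factor the denominator: (w - 5)*(w - 4)*(w + 2)*(w + 7).
Partial-fraction decomposition: 61/(330*(w + 7)) - 1/(105*(w + 2)) + 28/(33*(w - 4)) - 43/(42*(w - 5)).
Integrate each term: A/(w−a) contributes A·log|w−a|.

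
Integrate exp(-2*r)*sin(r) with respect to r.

Let I denote the integral. Integrate by parts with u = sin(r), dv = exp(-2*r) dr, so v = -exp(-2*r)/2: I = -exp(-2*r)*sin(r)/2 + (1/2)·∫ exp(-2*r)*cos(r) dr.
Apply parts again with u = cos(r), dv = exp(-2*r) dr: ∫ exp(-2*r)*cos(r) dr = -exp(-2*r)*cos(r)/2 − (1/2)·I. Substituting back brings back I: I = -exp(-2*r)*sin(r)/2 - exp(-2*r)*cos(r)/4 − (1/4)·I.
Solving for I: (1 + 1/4)·I equals the remaining terms, so I = (4/5)·(-exp(-2*r)*sin(r)/2 - exp(-2*r)*cos(r)/4).

-2*exp(-2*r)*sin(r)/5 - exp(-2*r)*cos(r)/5 + C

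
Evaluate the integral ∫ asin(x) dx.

x*asin(x) + sqrt(-x**2 + 1) + C

Use integration by parts with u = arcsin(x), dv = dx.
Then du = 1/sqrt(-x**2 + 1) dx.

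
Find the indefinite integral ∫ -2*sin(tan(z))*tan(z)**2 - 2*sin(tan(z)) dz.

Let u = tan(z), so du = (tan(z)**2 + 1) dz.
Rewriting, the integral becomes -2·∫ sin(u) du = -2·-cos(u).
Substituting back, u = tan(z).

2*cos(tan(z)) + C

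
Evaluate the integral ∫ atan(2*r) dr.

Use integration by parts with u = arctan(2*r), dv = dr.
Then du = 2/(4*r**2 + 1) dr.

r*atan(2*r) - log(4*r**2 + 1)/4 + C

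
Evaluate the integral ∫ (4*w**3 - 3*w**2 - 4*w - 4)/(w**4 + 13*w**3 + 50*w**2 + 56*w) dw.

-log(w)/14 + 2*log(w + 2) - 73*log(w + 4)/6 + 299*log(w + 7)/21 + C

Factor the denominator: w*(w + 2)*(w + 4)*(w + 7).
Partial-fraction decomposition: 299/(21*(w + 7)) - 73/(6*(w + 4)) + 2/(w + 2) - 1/(14*w).
Integrate each term: A/(w−a) contributes A·log|w−a|.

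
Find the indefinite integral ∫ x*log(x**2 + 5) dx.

x**2*log(x**2 + 5)/2 - x**2/2 + 5*log(x**2 + 5)/2 + C

Let u = x**2 + 5, so du = (2*x) dx.
The integral becomes (1/2)·∫ log(u) du; integrate by parts with u′=log(u), dv′=du.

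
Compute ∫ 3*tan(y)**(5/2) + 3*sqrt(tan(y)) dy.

2*tan(y)**(3/2) + C

Let u = tan(y), so du = (tan(y)**2 + 1) dy.
Rewriting, the integral becomes 3·∫ √u du = 3·(2/3)u^(3/2).
Substituting back, u = tan(y).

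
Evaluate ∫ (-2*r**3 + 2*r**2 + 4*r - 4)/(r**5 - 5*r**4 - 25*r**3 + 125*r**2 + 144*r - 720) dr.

Factor the denominator: (r - 5)*(r - 4)*(r - 3)*(r + 3)*(r + 4).
Partial-fraction decomposition: 5/(18*(r + 4)) - 1/(6*(r + 3)) - 1/(3*(r - 3)) + 3/(2*(r - 4)) - 23/(18*(r - 5)).
Integrate each term: A/(r−a) contributes A·log|r−a|.

-23*log(r - 5)/18 + 3*log(r - 4)/2 - log(r - 3)/3 - log(r + 3)/6 + 5*log(r + 4)/18 + C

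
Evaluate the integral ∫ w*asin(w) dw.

w**2*asin(w)/2 + w*sqrt(-w**2 + 1)/4 - asin(w)/4 + C

Use integration by parts with u = arcsin(w), dv = w dw.
Then du = 1/sqrt(-w**2 + 1) dw.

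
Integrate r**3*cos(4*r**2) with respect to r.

r**2*sin(4*r**2)/8 + cos(4*r**2)/32 + C

Let u = r², du = 2r dr; rewrite as (1/2)∫ u^1·cos(4u) du.
Now integrate by parts 1 time.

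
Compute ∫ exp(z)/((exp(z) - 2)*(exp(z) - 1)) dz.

log(exp(z) - 2) - log(exp(z) - 1) + C

Let u = e^z, du = e^z dz.
The integral becomes ∫ du/((u-2)(u-1)); decompose into partial fractions.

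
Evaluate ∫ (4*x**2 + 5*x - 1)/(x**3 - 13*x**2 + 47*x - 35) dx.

115*log(x - 7)/6 - 31*log(x - 5)/2 + log(x - 1)/3 + C

Factor the denominator: (x - 7)*(x - 5)*(x - 1).
Partial-fraction decomposition: 1/(3*(x - 1)) - 31/(2*(x - 5)) + 115/(6*(x - 7)).
Integrate each term: A/(x−a) contributes A·log|x−a|.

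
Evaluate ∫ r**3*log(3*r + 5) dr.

Use integration by parts with u = log(3*r + 5), dv = r**3 dr.
Then du = 3/(3*r + 5) dr and v = r**4/4.

r**4*log(3*r + 5)/4 - r**4/16 + 5*r**3/36 - 25*r**2/72 + 125*r/108 - 625*log(3*r + 5)/324 + C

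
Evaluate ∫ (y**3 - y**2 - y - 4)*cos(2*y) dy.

Use integration by parts with u = y**3 - y**2 - y - 4, dv = cos(2*y) dy, so v = sin(2*y)/2.
Apply parts 3 times (tabular method): alternate signs, differentiate u down to 0, integrate dv up.

y**3*sin(2*y)/2 - y**2*sin(2*y)/2 + 3*y**2*cos(2*y)/4 - 5*y*sin(2*y)/4 - y*cos(2*y)/2 - 7*sin(2*y)/4 - 5*cos(2*y)/8 + C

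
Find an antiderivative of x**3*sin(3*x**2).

Let u = x², du = 2x dx; rewrite as (1/2)∫ u^1·sin(3u) du.
Now integrate by parts 1 time.

-x**2*cos(3*x**2)/6 + sin(3*x**2)/18 + C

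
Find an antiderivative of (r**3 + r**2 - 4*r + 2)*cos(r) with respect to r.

r**3*sin(r) + r**2*sin(r) + 3*r**2*cos(r) - 10*r*sin(r) + 2*r*cos(r) - 10*cos(r) + C

Use integration by parts with u = r**3 + r**2 - 4*r + 2, dv = cos(r) dr, so v = sin(r).
Apply parts 3 times (tabular method): alternate signs, differentiate u down to 0, integrate dv up.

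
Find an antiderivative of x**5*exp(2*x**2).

(2*x**4 - 2*x**2 + 1)*exp(2*x**2)/8 + C

Let u = x², du = 2x dx; rewrite as (1/2)∫ u^2·exp(2u) du.
Now integrate by parts 2 times.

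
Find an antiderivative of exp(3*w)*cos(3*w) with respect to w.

exp(3*w)*sin(3*w)/6 + exp(3*w)*cos(3*w)/6 + C

Let I denote the integral. Integrate by parts with u = cos(3*w), dv = exp(3*w) dw, so v = exp(3*w)/3: I = exp(3*w)*cos(3*w)/3 + ∫ exp(3*w)*sin(3*w) dw.
Apply parts again with u = sin(3*w), dv = exp(3*w) dw: ∫ exp(3*w)*sin(3*w) dw = exp(3*w)*sin(3*w)/3 − I. Substituting back brings back I: I = exp(3*w)*sin(3*w)/3 + exp(3*w)*cos(3*w)/3 − I.
Solving for I: (1 + 1)·I equals the remaining terms, so I = (1/2)·(exp(3*w)*sin(3*w)/3 + exp(3*w)*cos(3*w)/3).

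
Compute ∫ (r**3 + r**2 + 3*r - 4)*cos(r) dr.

Use integration by parts with u = r**3 + r**2 + 3*r - 4, dv = cos(r) dr, so v = sin(r).
Apply parts 3 times (tabular method): alternate signs, differentiate u down to 0, integrate dv up.

r**3*sin(r) + r**2*sin(r) + 3*r**2*cos(r) - 3*r*sin(r) + 2*r*cos(r) - 6*sin(r) - 3*cos(r) + C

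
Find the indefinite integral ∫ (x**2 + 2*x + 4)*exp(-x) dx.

Use integration by parts with u = x**2 + 2*x + 4, dv = exp(-x) dx, so v = -exp(-x).
Apply parts 2 times (tabular method): alternate signs, differentiate u down to 0, integrate dv up.

(-x**2 - 4*x - 8)*exp(-x) + C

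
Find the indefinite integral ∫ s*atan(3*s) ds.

s**2*atan(3*s)/2 - s/6 + atan(3*s)/18 + C

Use integration by parts with u = arctan(3*s), dv = s ds.
Then du = 3/(9*s**2 + 1) ds.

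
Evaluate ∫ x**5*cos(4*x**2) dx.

Let u = x², du = 2x dx; rewrite as (1/2)∫ u^2·cos(4u) du.
Now integrate by parts 2 times.

x**4*sin(4*x**2)/8 + x**2*cos(4*x**2)/16 - sin(4*x**2)/64 + C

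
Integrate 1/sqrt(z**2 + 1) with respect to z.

log(z + sqrt(z**2 + 1)) + C

Substitute z = tan(θ), so dz = sec(θ)^2 dθ and the radical becomes sqrt(z**2 + 1) = sec(θ) by the Pythagorean identity.
Integrate the resulting trig expression in θ, then back-substitute tan(θ) = z, sec(θ) = sqrt(z**2 + 1) (absorbing any constant into C).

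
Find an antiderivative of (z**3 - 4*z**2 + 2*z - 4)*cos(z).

Use integration by parts with u = z**3 - 4*z**2 + 2*z - 4, dv = cos(z) dz, so v = sin(z).
Apply parts 3 times (tabular method): alternate signs, differentiate u down to 0, integrate dv up.

z**3*sin(z) - 4*z**2*sin(z) + 3*z**2*cos(z) - 4*z*sin(z) - 8*z*cos(z) + 4*sin(z) - 4*cos(z) + C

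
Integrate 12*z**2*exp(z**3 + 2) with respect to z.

4*exp(z**3 + 2) + C

Let u = z**3 + 2, so du = (3*z**2) dz.
Rewriting, the integral becomes 4·∫ e^u du = 4·e^u.
Substituting back, u = z**3 + 2.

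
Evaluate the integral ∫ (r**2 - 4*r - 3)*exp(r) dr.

(r**2 - 6*r + 3)*exp(r) + C

Use integration by parts with u = r**2 - 4*r - 3, dv = exp(r) dr, so v = exp(r).
Apply parts 2 times (tabular method): alternate signs, differentiate u down to 0, integrate dv up.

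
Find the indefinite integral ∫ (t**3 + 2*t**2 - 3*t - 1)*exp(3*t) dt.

Use integration by parts with u = t**3 + 2*t**2 - 3*t - 1, dv = exp(3*t) dt, so v = exp(3*t)/3.
Apply parts 3 times (tabular method): alternate signs, differentiate u down to 0, integrate dv up.

(9*t**3 + 9*t**2 - 33*t + 2)*exp(3*t)/27 + C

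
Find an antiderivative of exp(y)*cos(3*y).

Let I denote the integral. Integrate by parts with u = cos(3*y), dv = exp(y) dy, so v = exp(y): I = exp(y)*cos(3*y) + 3·∫ exp(y)*sin(3*y) dy.
Apply parts again with u = sin(3*y), dv = exp(y) dy: ∫ exp(y)*sin(3*y) dy = exp(y)*sin(3*y) − 3·I. Substituting back brings back I: I = 3*exp(y)*sin(3*y) + exp(y)*cos(3*y) − 9·I.
Solving for I: (1 + 9)·I equals the remaining terms, so I = (1/10)·(3*exp(y)*sin(3*y) + exp(y)*cos(3*y)).

3*exp(y)*sin(3*y)/10 + exp(y)*cos(3*y)/10 + C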